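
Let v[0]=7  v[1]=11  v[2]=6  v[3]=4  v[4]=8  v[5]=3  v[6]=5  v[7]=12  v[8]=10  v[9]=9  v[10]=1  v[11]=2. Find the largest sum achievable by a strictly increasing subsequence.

30

Let S[i] be the best sum of a strictly increasing subsequence ending at i:
i:      0  1  2  3  4  5  6  7  8  9 10 11
v[i]:   7 11  6  4  8  3  5 12 10  9  1  2
S:      7 18  6  4 15  3  9 30 25 24  1  3
Maximum is 30 (e.g. 7 + 11 + 12).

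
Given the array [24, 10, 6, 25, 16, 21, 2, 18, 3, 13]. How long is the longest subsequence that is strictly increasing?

3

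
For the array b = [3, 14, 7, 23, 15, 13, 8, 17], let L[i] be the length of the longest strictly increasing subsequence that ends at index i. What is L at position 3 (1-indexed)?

dp[i] = 1 + max{dp[j] : j<i, b[j]<b[i]} (or 1 if no such j):
i:      1  2  3  4  5  6  7  8
b[i]:   3 14  7 23 15 13  8 17
dp:     1  2  2  3  3  3  3  4
At index 3 the value is 2.

2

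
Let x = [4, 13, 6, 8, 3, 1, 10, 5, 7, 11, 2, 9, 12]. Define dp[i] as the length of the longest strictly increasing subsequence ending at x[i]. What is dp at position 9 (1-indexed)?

dp[i] = 1 + max{dp[j] : j<i, x[j]<x[i]} (or 1 if no such j):
i:      1  2  3  4  5  6  7  8  9 10 11 12 13
x[i]:   4 13  6  8  3  1 10  5  7 11  2  9 12
dp:     1  2  2  3  1  1  4  2  3  5  2  4  6
At index 9 the value is 3.

3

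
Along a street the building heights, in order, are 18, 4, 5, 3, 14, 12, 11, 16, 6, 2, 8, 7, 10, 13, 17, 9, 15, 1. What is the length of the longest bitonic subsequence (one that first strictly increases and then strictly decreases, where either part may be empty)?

inc[i] = longest strictly increasing subsequence ending at i; dec[i] = longest strictly decreasing subsequence starting at i:
i:      1  2  3  4  5  6  7  8  9 10 11 12 13 14 15 16 17 18
a[i]:  18  4  5  3 14 12 11 16  6  2  8  7 10 13 17  9 15  1
inc:    1  1  2  1  3  3  3  4  3  1  4  4  5  6  7  5  7  1
dec:    7  4  4  3  6  5  4  4  3  2  3  2  3  3  3  2  2  1
Best peak at i=15 (value 17): inc=7, dec=3, length 7+3−1 = 9.

9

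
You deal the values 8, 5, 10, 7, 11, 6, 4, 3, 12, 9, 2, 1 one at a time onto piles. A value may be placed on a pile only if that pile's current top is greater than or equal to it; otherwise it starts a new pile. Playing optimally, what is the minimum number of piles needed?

4

The minimum number of non-increasing subsequences covering a sequence equals the length of its longest strictly increasing subsequence.
LIS length is 4 (e.g. 8, 10, 11, 12), so 4 piles are needed.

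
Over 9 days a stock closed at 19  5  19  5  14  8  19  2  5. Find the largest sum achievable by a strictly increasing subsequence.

Let S[i] be the best sum of a strictly increasing subsequence ending at i:
i:      1  2  3  4  5  6  7  8  9
a[i]:  19  5 19  5 14  8 19  2  5
S:     19  5 24  5 19 13 38  2  7
Maximum is 38 (e.g. 5 + 14 + 19).

38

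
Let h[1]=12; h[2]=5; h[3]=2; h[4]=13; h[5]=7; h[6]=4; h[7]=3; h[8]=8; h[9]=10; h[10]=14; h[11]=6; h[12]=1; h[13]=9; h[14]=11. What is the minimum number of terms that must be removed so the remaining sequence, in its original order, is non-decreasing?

9

Fewest deletions = n − (longest non-decreasing subsequence).
i:      1  2  3  4  5  6  7  8  9 10 11 12 13 14
h[i]:  12  5  2 13  7  4  3  8 10 14  6  1  9 11
dp:     1  1  1  2  2  2  2  3  4  5  3  1  4  5
max dp = 5, so deletions = 14 − 5 = 9.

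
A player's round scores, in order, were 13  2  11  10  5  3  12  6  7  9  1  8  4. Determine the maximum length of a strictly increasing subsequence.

Track the smallest tail for each achievable length (strict):
13 → extends → [13]
2 → replaces 13 → [2]
11 → extends → [2, 11]
10 → replaces 11 → [2, 10]
5 → replaces 10 → [2, 5]
3 → replaces 5 → [2, 3]
12 → extends → [2, 3, 12]
6 → replaces 12 → [2, 3, 6]
7 → extends → [2, 3, 6, 7]
9 → extends → [2, 3, 6, 7, 9]
1 → replaces 2 → [1, 3, 6, 7, 9]
8 → replaces 9 → [1, 3, 6, 7, 8]
4 → replaces 6 → [1, 3, 4, 7, 8]
Five tails, so the longest strictly increasing subsequence has length 5 (e.g. 2, 5, 6, 7, 9).

5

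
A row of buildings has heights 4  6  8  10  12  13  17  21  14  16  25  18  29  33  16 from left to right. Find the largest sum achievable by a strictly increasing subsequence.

178

Let S[i] be the best sum of a strictly increasing subsequence ending at i:
i:       1   2   3   4   5   6   7   8   9  10  11  12  13  14  15
a[i]:    4   6   8  10  12  13  17  21  14  16  25  18  29  33  16
S:       4  10  18  28  40  53  70  91  67  83 116 101 145 178  83
Maximum is 178 (e.g. 4 + 6 + 8 + 10 + 12 + 13 + 17 + 21 + 25 + 29 + 33).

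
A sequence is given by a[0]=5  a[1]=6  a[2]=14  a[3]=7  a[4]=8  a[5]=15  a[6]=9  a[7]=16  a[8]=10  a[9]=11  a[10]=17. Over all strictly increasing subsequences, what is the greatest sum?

74

Let S[i] be the best sum of a strictly increasing subsequence ending at i:
i:      0  1  2  3  4  5  6  7  8  9 10
a[i]:   5  6 14  7  8 15  9 16 10 11 17
S:      5 11 25 18 26 41 35 57 45 56 74
Maximum is 74 (e.g. 5 + 6 + 7 + 8 + 15 + 16 + 17).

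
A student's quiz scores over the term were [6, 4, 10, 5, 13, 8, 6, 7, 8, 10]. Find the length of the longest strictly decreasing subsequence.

Negate each value so 'decreasing' becomes 'increasing', then run patience tails on the negated sequence:
-6 → extends → [-6]
-4 → extends → [-6, -4]
-10 → replaces -6 → [-10, -4]
-5 → replaces -4 → [-10, -5]
-13 → replaces -10 → [-13, -5]
-8 → replaces -5 → [-13, -8]
-6 → extends → [-13, -8, -6]
-7 → replaces -6 → [-13, -8, -7]
-8 → already a tail → [-13, -8, -7]
-10 → replaces -8 → [-13, -10, -7]
Three tails, so the longest strictly decreasing subsequence of the original has length 3.

3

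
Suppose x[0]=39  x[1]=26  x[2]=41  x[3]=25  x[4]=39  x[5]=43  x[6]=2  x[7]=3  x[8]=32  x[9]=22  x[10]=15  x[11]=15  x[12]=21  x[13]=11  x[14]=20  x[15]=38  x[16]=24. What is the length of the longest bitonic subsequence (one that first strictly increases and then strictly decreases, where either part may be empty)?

inc[i] = longest strictly increasing subsequence ending at i; dec[i] = longest strictly decreasing subsequence starting at i:
i:      0  1  2  3  4  5  6  7  8  9 10 11 12 13 14 15 16
x[i]:  39 26 41 25 39 43  2  3 32 22 15 15 21 11 20 38 24
inc:    1  1  2  1  2  3  1  2  3  3  3  3  4  3  4  5  5
dec:    6  5  6  4  5  5  1  1  4  3  2  2  2  1  1  2  1
Best peak at i=2 (value 41): inc=2, dec=6, length 2+6−1 = 7.

7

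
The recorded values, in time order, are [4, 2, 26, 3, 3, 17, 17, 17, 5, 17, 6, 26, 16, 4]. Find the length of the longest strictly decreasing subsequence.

4

Negate each value so 'decreasing' becomes 'increasing', then run patience tails on the negated sequence:
-4 → extends → [-4]
-2 → extends → [-4, -2]
-26 → replaces -4 → [-26, -2]
-3 → replaces -2 → [-26, -3]
-3 → already a tail → [-26, -3]
-17 → replaces -3 → [-26, -17]
-17 → already a tail → [-26, -17]
-17 → already a tail → [-26, -17]
-5 → extends → [-26, -17, -5]
-17 → already a tail → [-26, -17, -5]
-6 → replaces -5 → [-26, -17, -6]
-26 → already a tail → [-26, -17, -6]
-16 → replaces -6 → [-26, -17, -16]
-4 → extends → [-26, -17, -16, -4]
Four tails, so the longest strictly decreasing subsequence of the original has length 4.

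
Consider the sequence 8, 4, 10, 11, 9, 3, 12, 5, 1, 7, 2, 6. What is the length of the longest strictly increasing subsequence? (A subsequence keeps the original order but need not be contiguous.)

Let dp[i] be the length of the longest such subsequence ending at index i:
i:      1  2  3  4  5  6  7  8  9 10 11 12
a[i]:   8  4 10 11  9  3 12  5  1  7  2  6
dp:     1  1  2  3  2  1  4  2  1  3  2  3
Maximum dp value is 4.

4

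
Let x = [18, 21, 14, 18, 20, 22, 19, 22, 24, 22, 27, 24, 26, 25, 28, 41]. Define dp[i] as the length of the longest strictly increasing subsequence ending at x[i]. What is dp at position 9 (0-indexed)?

4

dp[i] = 1 + max{dp[j] : j<i, x[j]<x[i]} (or 1 if no such j):
i:      0  1  2  3  4  5  6  7  8  9 10 11 12 13 14 15
x[i]:  18 21 14 18 20 22 19 22 24 22 27 24 26 25 28 41
dp:     1  2  1  2  3  4  3  4  5  4  6  5  6  6  7  8
At index 9 the value is 4.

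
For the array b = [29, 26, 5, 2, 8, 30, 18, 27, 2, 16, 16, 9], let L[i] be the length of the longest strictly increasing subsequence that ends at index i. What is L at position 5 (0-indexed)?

dp[i] = 1 + max{dp[j] : j<i, b[j]<b[i]} (or 1 if no such j):
i:      0  1  2  3  4  5  6  7  8  9 10 11
b[i]:  29 26  5  2  8 30 18 27  2 16 16  9
dp:     1  1  1  1  2  3  3  4  1  3  3  3
At index 5 the value is 3.

3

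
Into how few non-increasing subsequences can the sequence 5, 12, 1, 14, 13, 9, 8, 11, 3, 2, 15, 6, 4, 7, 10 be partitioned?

5

Place each on the leftmost legal pile:
5 → new pile 1 (tops now [5])
12 → new pile 2 (tops now [5, 12])
1 → pile 1 (tops now [1, 12])
14 → new pile 3 (tops now [1, 12, 14])
13 → pile 3 (tops now [1, 12, 13])
9 → pile 2 (tops now [1, 9, 13])
8 → pile 2 (tops now [1, 8, 13])
11 → pile 3 (tops now [1, 8, 11])
3 → pile 2 (tops now [1, 3, 11])
2 → pile 2 (tops now [1, 2, 11])
15 → new pile 4 (tops now [1, 2, 11, 15])
6 → pile 3 (tops now [1, 2, 6, 15])
4 → pile 3 (tops now [1, 2, 4, 15])
7 → pile 4 (tops now [1, 2, 4, 7])
10 → new pile 5 (tops now [1, 2, 4, 7, 10])
Five piles.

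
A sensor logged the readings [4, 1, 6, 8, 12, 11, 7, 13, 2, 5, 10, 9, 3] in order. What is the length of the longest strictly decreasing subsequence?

5

Negate each value so 'decreasing' becomes 'increasing', then run patience tails on the negated sequence:
-4 → extends → [-4]
-1 → extends → [-4, -1]
-6 → replaces -4 → [-6, -1]
-8 → replaces -6 → [-8, -1]
-12 → replaces -8 → [-12, -1]
-11 → replaces -1 → [-12, -11]
-7 → extends → [-12, -11, -7]
-13 → replaces -12 → [-13, -11, -7]
-2 → extends → [-13, -11, -7, -2]
-5 → replaces -2 → [-13, -11, -7, -5]
-10 → replaces -7 → [-13, -11, -10, -5]
-9 → replaces -5 → [-13, -11, -10, -9]
-3 → extends → [-13, -11, -10, -9, -3]
Five tails, so the longest strictly decreasing subsequence of the original has length 5.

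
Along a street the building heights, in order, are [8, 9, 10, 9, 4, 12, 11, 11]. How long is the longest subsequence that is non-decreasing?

Let dp[i] be the length of the longest such subsequence ending at index i:
i:      1  2  3  4  5  6  7  8
a[i]:   8  9 10  9  4 12 11 11
dp:     1  2  3  3  1  4  4  5
Maximum dp value is 5.

5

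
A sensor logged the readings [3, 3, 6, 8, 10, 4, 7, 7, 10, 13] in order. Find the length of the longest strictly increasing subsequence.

Let dp[i] be the length of the longest such subsequence ending at index i:
i:      1  2  3  4  5  6  7  8  9 10
a[i]:   3  3  6  8 10  4  7  7 10 13
dp:     1  1  2  3  4  2  3  3  4  5
Maximum dp value is 5.

5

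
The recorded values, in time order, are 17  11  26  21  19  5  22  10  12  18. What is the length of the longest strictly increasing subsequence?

Track the smallest tail for each achievable length (strict):
17 → extends → [17]
11 → replaces 17 → [11]
26 → extends → [11, 26]
21 → replaces 26 → [11, 21]
19 → replaces 21 → [11, 19]
5 → replaces 11 → [5, 19]
22 → extends → [5, 19, 22]
10 → replaces 19 → [5, 10, 22]
12 → replaces 22 → [5, 10, 12]
18 → extends → [5, 10, 12, 18]
Four tails, so the longest strictly increasing subsequence has length 4 (e.g. 5, 10, 12, 18).

4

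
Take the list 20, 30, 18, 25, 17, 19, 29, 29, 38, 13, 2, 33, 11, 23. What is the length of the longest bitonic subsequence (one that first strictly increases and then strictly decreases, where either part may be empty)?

6

inc[i] = longest strictly increasing subsequence ending at i; dec[i] = longest strictly decreasing subsequence starting at i:
i:      1  2  3  4  5  6  7  8  9 10 11 12 13 14
a[i]:  20 30 18 25 17 19 29 29 38 13  2 33 11 23
inc:    1  2  1  2  1  2  3  3  4  1  1  4  2  3
dec:    5  5  4  4  3  3  3  3  3  2  1  2  1  1
Best peak at i=2 (value 30): inc=2, dec=5, length 2+5−1 = 6.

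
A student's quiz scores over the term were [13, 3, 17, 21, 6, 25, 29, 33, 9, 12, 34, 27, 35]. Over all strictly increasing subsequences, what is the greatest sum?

Let S[i] be the best sum of a strictly increasing subsequence ending at i:
i:       1   2   3   4   5   6   7   8   9  10  11  12  13
a[i]:   13   3  17  21   6  25  29  33   9  12  34  27  35
S:      13   3  30  51   9  76 105 138  18  30 172 103 207
Maximum is 207 (e.g. 13 + 17 + 21 + 25 + 29 + 33 + 34 + 35).

207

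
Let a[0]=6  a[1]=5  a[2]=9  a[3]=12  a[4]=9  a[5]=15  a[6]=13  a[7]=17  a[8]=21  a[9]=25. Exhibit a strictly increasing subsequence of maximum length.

Patience tails give the LIS length; then backtrack through the dp parents:
6 → extends → [6]
5 → replaces 6 → [5]
9 → extends → [5, 9]
12 → extends → [5, 9, 12]
9 → already a tail → [5, 9, 12]
15 → extends → [5, 9, 12, 15]
13 → replaces 15 → [5, 9, 12, 13]
17 → extends → [5, 9, 12, 13, 17]
21 → extends → [5, 9, 12, 13, 17, 21]
25 → extends → [5, 9, 12, 13, 17, 21, 25]
Length 7; one witness is 6, 9, 12, 15, 17, 21, 25.

6, 9, 12, 15, 17, 21, 25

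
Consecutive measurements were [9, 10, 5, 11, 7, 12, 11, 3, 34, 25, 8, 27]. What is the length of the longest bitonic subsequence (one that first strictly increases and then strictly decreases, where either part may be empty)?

7

inc[i] = longest strictly increasing subsequence ending at i; dec[i] = longest strictly decreasing subsequence starting at i:
i:      1  2  3  4  5  6  7  8  9 10 11 12
a[i]:   9 10  5 11  7 12 11  3 34 25  8 27
inc:    1  2  1  3  2  4  3  1  5  5  3  6
dec:    3  3  2  3  2  3  2  1  3  2  1  1
Best peak at i=9 (value 34): inc=5, dec=3, length 5+3−1 = 7.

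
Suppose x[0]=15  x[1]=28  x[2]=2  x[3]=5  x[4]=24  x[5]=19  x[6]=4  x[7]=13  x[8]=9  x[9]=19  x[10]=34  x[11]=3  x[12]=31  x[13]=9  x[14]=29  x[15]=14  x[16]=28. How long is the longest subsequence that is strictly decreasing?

6

Negate each value so 'decreasing' becomes 'increasing', then run patience tails on the negated sequence:
-15 → extends → [-15]
-28 → replaces -15 → [-28]
-2 → extends → [-28, -2]
-5 → replaces -2 → [-28, -5]
-24 → replaces -5 → [-28, -24]
-19 → extends → [-28, -24, -19]
-4 → extends → [-28, -24, -19, -4]
-13 → replaces -4 → [-28, -24, -19, -13]
-9 → extends → [-28, -24, -19, -13, -9]
-19 → already a tail → [-28, -24, -19, -13, -9]
-34 → replaces -28 → [-34, -24, -19, -13, -9]
-3 → extends → [-34, -24, -19, -13, -9, -3]
-31 → replaces -24 → [-34, -31, -19, -13, -9, -3]
-9 → already a tail → [-34, -31, -19, -13, -9, -3]
-29 → replaces -19 → [-34, -31, -29, -13, -9, -3]
-14 → replaces -13 → [-34, -31, -29, -14, -9, -3]
-28 → replaces -14 → [-34, -31, -29, -28, -9, -3]
Six tails, so the longest strictly decreasing subsequence of the original has length 6.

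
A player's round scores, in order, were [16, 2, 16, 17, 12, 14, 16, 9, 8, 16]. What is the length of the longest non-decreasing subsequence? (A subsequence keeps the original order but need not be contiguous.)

5

Track the smallest tail for each achievable length (allowing ties):
16 → extends → [16]
2 → replaces 16 → [2]
16 → extends → [2, 16]
17 → extends → [2, 16, 17]
12 → replaces 16 → [2, 12, 17]
14 → replaces 17 → [2, 12, 14]
16 → extends → [2, 12, 14, 16]
9 → replaces 12 → [2, 9, 14, 16]
8 → replaces 9 → [2, 8, 14, 16]
16 → extends → [2, 8, 14, 16, 16]
Five tails, so the longest non-decreasing subsequence has length 5 (e.g. 2, 12, 14, 16, 16).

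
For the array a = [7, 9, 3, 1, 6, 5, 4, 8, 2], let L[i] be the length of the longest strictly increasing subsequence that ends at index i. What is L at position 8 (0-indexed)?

dp[i] = 1 + max{dp[j] : j<i, a[j]<a[i]} (or 1 if no such j):
i:     0 1 2 3 4 5 6 7 8
a[i]:  7 9 3 1 6 5 4 8 2
dp:    1 2 1 1 2 2 2 3 2
At index 8 the value is 2.

2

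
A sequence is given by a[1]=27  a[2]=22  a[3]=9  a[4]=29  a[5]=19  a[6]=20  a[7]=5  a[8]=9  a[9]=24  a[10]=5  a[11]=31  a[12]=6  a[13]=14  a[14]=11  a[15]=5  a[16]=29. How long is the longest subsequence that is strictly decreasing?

6

Let dp[i] be the longest strictly decreasing subsequence ending at i:
i:      1  2  3  4  5  6  7  8  9 10 11 12 13 14 15 16
a[i]:  27 22  9 29 19 20  5  9 24  5 31  6 14 11  5 29
dp:     1  2  3  1  3  3  4  4  2  5  1  5  4  5  6  2
Maximum is 6.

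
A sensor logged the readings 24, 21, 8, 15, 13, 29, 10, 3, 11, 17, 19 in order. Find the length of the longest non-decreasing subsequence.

5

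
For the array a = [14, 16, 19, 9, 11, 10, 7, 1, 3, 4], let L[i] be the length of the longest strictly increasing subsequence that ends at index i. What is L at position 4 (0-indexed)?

dp[i] = 1 + max{dp[j] : j<i, a[j]<a[i]} (or 1 if no such j):
i:      0  1  2  3  4  5  6  7  8  9
a[i]:  14 16 19  9 11 10  7  1  3  4
dp:     1  2  3  1  2  2  1  1  2  3
At index 4 the value is 2.

2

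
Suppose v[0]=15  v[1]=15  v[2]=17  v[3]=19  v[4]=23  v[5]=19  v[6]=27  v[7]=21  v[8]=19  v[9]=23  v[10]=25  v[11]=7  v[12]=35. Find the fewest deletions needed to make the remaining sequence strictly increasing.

Fewest deletions = n − (longest strictly increasing subsequence).
Patience tails:
15 → extends → [15]
15 → already a tail → [15]
17 → extends → [15, 17]
19 → extends → [15, 17, 19]
23 → extends → [15, 17, 19, 23]
19 → already a tail → [15, 17, 19, 23]
27 → extends → [15, 17, 19, 23, 27]
21 → replaces 23 → [15, 17, 19, 21, 27]
19 → already a tail → [15, 17, 19, 21, 27]
23 → replaces 27 → [15, 17, 19, 21, 23]
25 → extends → [15, 17, 19, 21, 23, 25]
7 → replaces 15 → [7, 17, 19, 21, 23, 25]
35 → extends → [7, 17, 19, 21, 23, 25, 35]
Longest strictly increasing subsequence has length 7, so deletions = 13 − 7 = 6.

6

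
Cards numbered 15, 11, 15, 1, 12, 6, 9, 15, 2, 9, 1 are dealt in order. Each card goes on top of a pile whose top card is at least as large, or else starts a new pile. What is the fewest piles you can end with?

The minimum number of non-increasing subsequences covering a sequence equals the length of its longest strictly increasing subsequence.
LIS length is 4 (e.g. 1, 6, 9, 15), so 4 piles are needed.

4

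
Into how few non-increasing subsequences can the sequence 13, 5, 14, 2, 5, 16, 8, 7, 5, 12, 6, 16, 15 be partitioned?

The minimum number of non-increasing subsequences covering a sequence equals the length of its longest strictly increasing subsequence.
LIS length is 5 (e.g. 2, 5, 8, 12, 16), so 5 piles are needed.

5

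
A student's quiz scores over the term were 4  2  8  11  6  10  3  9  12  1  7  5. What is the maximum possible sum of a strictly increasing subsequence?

Let S[i] be the best sum of a strictly increasing subsequence ending at i:
i:      1  2  3  4  5  6  7  8  9 10 11 12
a[i]:   4  2  8 11  6 10  3  9 12  1  7  5
S:      4  2 12 23 10 22  5 21 35  1 17 10
Maximum is 35 (e.g. 4 + 8 + 11 + 12).

35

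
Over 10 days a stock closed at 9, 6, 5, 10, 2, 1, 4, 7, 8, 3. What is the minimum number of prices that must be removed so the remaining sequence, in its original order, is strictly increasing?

Fewest deletions = n − (longest strictly increasing subsequence).
i:      1  2  3  4  5  6  7  8  9 10
a[i]:   9  6  5 10  2  1  4  7  8  3
dp:     1  1  1  2  1  1  2  3  4  2
max dp = 4, so deletions = 10 − 4 = 6.

6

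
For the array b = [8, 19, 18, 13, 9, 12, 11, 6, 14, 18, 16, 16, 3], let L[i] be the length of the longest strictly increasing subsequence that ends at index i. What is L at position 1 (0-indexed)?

dp[i] = 1 + max{dp[j] : j<i, b[j]<b[i]} (or 1 if no such j):
i:      0  1  2  3  4  5  6  7  8  9 10 11 12
b[i]:   8 19 18 13  9 12 11  6 14 18 16 16  3
dp:     1  2  2  2  2  3  3  1  4  5  5  5  1
At index 1 the value is 2.

2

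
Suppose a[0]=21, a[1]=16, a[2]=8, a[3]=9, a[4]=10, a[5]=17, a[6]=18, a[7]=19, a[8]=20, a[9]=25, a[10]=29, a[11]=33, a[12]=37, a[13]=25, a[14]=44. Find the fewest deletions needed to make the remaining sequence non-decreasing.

Fewest deletions = n − (longest non-decreasing subsequence).
i:      0  1  2  3  4  5  6  7  8  9 10 11 12 13 14
a[i]:  21 16  8  9 10 17 18 19 20 25 29 33 37 25 44
dp:     1  1  1  2  3  4  5  6  7  8  9 10 11  9 12
max dp = 12, so deletions = 15 − 12 = 3.

3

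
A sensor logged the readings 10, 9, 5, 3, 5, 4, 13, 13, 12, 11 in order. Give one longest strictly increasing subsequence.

Patience tails give the LIS length; then backtrack through the dp parents:
10 → extends → [10]
9 → replaces 10 → [9]
5 → replaces 9 → [5]
3 → replaces 5 → [3]
5 → extends → [3, 5]
4 → replaces 5 → [3, 4]
13 → extends → [3, 4, 13]
13 → already a tail → [3, 4, 13]
12 → replaces 13 → [3, 4, 12]
11 → replaces 12 → [3, 4, 11]
Length 3; one witness is 3, 5, 13.

3, 5, 13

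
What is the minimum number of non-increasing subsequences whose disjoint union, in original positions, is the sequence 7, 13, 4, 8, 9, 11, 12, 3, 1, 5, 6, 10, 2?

5

The minimum number of non-increasing subsequences covering a sequence equals the length of its longest strictly increasing subsequence.
LIS length is 5 (e.g. 7, 8, 9, 11, 12), so 5 piles are needed.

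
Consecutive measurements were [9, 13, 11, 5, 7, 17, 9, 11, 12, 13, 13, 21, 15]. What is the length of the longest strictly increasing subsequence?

7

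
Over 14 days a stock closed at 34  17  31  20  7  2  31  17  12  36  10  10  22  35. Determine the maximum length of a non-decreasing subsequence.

5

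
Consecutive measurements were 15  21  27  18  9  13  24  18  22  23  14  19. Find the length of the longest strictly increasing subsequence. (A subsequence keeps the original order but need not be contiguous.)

5

Let dp[i] be the length of the longest such subsequence ending at index i:
i:      1  2  3  4  5  6  7  8  9 10 11 12
a[i]:  15 21 27 18  9 13 24 18 22 23 14 19
dp:     1  2  3  2  1  2  3  3  4  5  3  4
Maximum dp value is 5.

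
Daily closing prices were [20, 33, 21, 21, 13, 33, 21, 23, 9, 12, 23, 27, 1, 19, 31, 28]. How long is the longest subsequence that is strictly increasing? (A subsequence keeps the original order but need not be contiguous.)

Let dp[i] be the length of the longest such subsequence ending at index i:
i:      1  2  3  4  5  6  7  8  9 10 11 12 13 14 15 16
a[i]:  20 33 21 21 13 33 21 23  9 12 23 27  1 19 31 28
dp:     1  2  2  2  1  3  2  3  1  2  3  4  1  3  5  5
Maximum dp value is 5.

5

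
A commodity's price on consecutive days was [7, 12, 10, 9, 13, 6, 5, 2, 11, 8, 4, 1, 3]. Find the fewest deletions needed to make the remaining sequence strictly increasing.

10

Fewest deletions = n − (longest strictly increasing subsequence).
Patience tails:
7 → extends → [7]
12 → extends → [7, 12]
10 → replaces 12 → [7, 10]
9 → replaces 10 → [7, 9]
13 → extends → [7, 9, 13]
6 → replaces 7 → [6, 9, 13]
5 → replaces 6 → [5, 9, 13]
2 → replaces 5 → [2, 9, 13]
11 → replaces 13 → [2, 9, 11]
8 → replaces 9 → [2, 8, 11]
4 → replaces 8 → [2, 4, 11]
1 → replaces 2 → [1, 4, 11]
3 → replaces 4 → [1, 3, 11]
Longest strictly increasing subsequence has length 3, so deletions = 13 − 3 = 10.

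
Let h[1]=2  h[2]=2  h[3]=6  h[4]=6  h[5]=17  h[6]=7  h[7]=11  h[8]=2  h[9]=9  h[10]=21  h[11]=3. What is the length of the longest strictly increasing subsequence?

5

Track the smallest tail for each achievable length (strict):
2 → extends → [2]
2 → already a tail → [2]
6 → extends → [2, 6]
6 → already a tail → [2, 6]
17 → extends → [2, 6, 17]
7 → replaces 17 → [2, 6, 7]
11 → extends → [2, 6, 7, 11]
2 → already a tail → [2, 6, 7, 11]
9 → replaces 11 → [2, 6, 7, 9]
21 → extends → [2, 6, 7, 9, 21]
3 → replaces 6 → [2, 3, 7, 9, 21]
Five tails, so the longest strictly increasing subsequence has length 5 (e.g. 2, 6, 7, 11, 21).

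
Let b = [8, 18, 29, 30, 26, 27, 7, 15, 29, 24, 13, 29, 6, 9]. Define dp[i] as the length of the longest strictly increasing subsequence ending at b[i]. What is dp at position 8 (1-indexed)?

2

dp[i] = 1 + max{dp[j] : j<i, b[j]<b[i]} (or 1 if no such j):
i:      1  2  3  4  5  6  7  8  9 10 11 12 13 14
b[i]:   8 18 29 30 26 27  7 15 29 24 13 29  6  9
dp:     1  2  3  4  3  4  1  2  5  3  2  5  1  2
At index 8 the value is 2.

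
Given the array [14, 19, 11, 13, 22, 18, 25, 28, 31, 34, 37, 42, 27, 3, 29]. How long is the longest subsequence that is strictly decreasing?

Let dp[i] be the longest strictly decreasing subsequence ending at i:
i:      1  2  3  4  5  6  7  8  9 10 11 12 13 14 15
a[i]:  14 19 11 13 22 18 25 28 31 34 37 42 27  3 29
dp:     1  1  2  2  1  2  1  1  1  1  1  1  2  3  2
Maximum is 3.

3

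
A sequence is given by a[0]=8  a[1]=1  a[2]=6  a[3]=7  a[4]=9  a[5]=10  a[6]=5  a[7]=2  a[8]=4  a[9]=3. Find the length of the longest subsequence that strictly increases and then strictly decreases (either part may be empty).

inc[i] = longest strictly increasing subsequence ending at i; dec[i] = longest strictly decreasing subsequence starting at i:
i:      0  1  2  3  4  5  6  7  8  9
a[i]:   8  1  6  7  9 10  5  2  4  3
inc:    1  1  2  3  4  5  2  2  3  3
dec:    5  1  4  4  4  4  3  1  2  1
Best peak at i=5 (value 10): inc=5, dec=4, length 5+4−1 = 8.

8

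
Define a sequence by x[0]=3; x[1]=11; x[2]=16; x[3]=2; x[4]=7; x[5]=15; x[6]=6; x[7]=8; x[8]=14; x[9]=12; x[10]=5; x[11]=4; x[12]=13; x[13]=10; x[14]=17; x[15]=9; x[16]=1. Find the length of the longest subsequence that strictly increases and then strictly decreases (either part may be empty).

inc[i] = longest strictly increasing subsequence ending at i; dec[i] = longest strictly decreasing subsequence starting at i:
i:      0  1  2  3  4  5  6  7  8  9 10 11 12 13 14 15 16
x[i]:   3 11 16  2  7 15  6  8 14 12  5  4 13 10 17  9  1
inc:    1  2  3  1  2  3  2  3  4  4  2  2  5  4  6  4  1
dec:    3  6  7  2  5  6  4  4  5  4  3  2  4  3  3  2  1
Best peak at i=2 (value 16): inc=3, dec=7, length 3+7−1 = 9.

9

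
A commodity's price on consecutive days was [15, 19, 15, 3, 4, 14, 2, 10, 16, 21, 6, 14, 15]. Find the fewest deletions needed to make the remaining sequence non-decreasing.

8

Fewest deletions = n − (longest non-decreasing subsequence).
i:      1  2  3  4  5  6  7  8  9 10 11 12 13
a[i]:  15 19 15  3  4 14  2 10 16 21  6 14 15
dp:     1  2  2  1  2  3  1  3  4  5  3  4  5
max dp = 5, so deletions = 13 − 5 = 8.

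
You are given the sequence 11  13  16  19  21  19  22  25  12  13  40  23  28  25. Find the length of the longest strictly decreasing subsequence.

3

Let dp[i] be the longest strictly decreasing subsequence ending at i:
i:      1  2  3  4  5  6  7  8  9 10 11 12 13 14
a[i]:  11 13 16 19 21 19 22 25 12 13 40 23 28 25
dp:     1  1  1  1  1  2  1  1  3  3  1  2  2  3
Maximum is 3.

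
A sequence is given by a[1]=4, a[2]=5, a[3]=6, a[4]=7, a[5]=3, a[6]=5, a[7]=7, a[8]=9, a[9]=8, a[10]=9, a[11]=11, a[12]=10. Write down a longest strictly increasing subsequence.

4, 5, 6, 7, 8, 9, 11

Patience tails give the LIS length; then backtrack through the dp parents:
4 → extends → [4]
5 → extends → [4, 5]
6 → extends → [4, 5, 6]
7 → extends → [4, 5, 6, 7]
3 → replaces 4 → [3, 5, 6, 7]
5 → already a tail → [3, 5, 6, 7]
7 → already a tail → [3, 5, 6, 7]
9 → extends → [3, 5, 6, 7, 9]
8 → replaces 9 → [3, 5, 6, 7, 8]
9 → extends → [3, 5, 6, 7, 8, 9]
11 → extends → [3, 5, 6, 7, 8, 9, 11]
10 → replaces 11 → [3, 5, 6, 7, 8, 9, 10]
Length 7; one witness is 4, 5, 6, 7, 8, 9, 11.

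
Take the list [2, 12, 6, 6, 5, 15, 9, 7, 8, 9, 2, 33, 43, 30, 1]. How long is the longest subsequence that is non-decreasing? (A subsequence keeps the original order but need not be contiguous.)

8

Track the smallest tail for each achievable length (allowing ties):
2 → extends → [2]
12 → extends → [2, 12]
6 → replaces 12 → [2, 6]
6 → extends → [2, 6, 6]
5 → replaces 6 → [2, 5, 6]
15 → extends → [2, 5, 6, 15]
9 → replaces 15 → [2, 5, 6, 9]
7 → replaces 9 → [2, 5, 6, 7]
8 → extends → [2, 5, 6, 7, 8]
9 → extends → [2, 5, 6, 7, 8, 9]
2 → replaces 5 → [2, 2, 6, 7, 8, 9]
33 → extends → [2, 2, 6, 7, 8, 9, 33]
43 → extends → [2, 2, 6, 7, 8, 9, 33, 43]
30 → replaces 33 → [2, 2, 6, 7, 8, 9, 30, 43]
1 → replaces 2 → [1, 2, 6, 7, 8, 9, 30, 43]
Eight tails, so the longest non-decreasing subsequence has length 8 (e.g. 2, 6, 6, 7, 8, 9, 33, 43).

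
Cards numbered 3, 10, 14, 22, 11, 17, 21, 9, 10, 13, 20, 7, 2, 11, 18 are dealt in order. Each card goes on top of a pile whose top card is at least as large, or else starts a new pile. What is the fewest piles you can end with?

5

The minimum number of non-increasing subsequences covering a sequence equals the length of its longest strictly increasing subsequence.
LIS length is 5 (e.g. 3, 10, 14, 17, 21), so 5 piles are needed.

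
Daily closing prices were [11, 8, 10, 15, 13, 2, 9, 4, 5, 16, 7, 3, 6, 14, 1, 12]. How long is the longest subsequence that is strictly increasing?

Let dp[i] be the length of the longest such subsequence ending at index i:
i:      1  2  3  4  5  6  7  8  9 10 11 12 13 14 15 16
a[i]:  11  8 10 15 13  2  9  4  5 16  7  3  6 14  1 12
dp:     1  1  2  3  3  1  2  2  3  4  4  2  4  5  1  5
Maximum dp value is 5.

5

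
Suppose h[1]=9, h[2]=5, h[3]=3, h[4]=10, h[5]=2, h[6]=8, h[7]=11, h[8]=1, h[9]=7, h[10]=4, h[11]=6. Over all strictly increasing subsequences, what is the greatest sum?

Let S[i] be the best sum of a strictly increasing subsequence ending at i:
i:      1  2  3  4  5  6  7  8  9 10 11
h[i]:   9  5  3 10  2  8 11  1  7  4  6
S:      9  5  3 19  2 13 30  1 12  7 13
Maximum is 30 (e.g. 9 + 10 + 11).

30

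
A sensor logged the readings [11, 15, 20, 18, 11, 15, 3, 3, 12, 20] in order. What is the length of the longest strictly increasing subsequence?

4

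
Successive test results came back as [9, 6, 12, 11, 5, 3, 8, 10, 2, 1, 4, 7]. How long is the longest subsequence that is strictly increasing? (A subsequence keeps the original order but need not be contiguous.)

Let dp[i] be the length of the longest such subsequence ending at index i:
i:      1  2  3  4  5  6  7  8  9 10 11 12
a[i]:   9  6 12 11  5  3  8 10  2  1  4  7
dp:     1  1  2  2  1  1  2  3  1  1  2  3
Maximum dp value is 3.

3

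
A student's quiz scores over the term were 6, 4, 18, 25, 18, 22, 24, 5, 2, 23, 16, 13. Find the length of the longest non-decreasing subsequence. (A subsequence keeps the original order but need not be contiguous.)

5

Let dp[i] be the length of the longest such subsequence ending at index i:
i:      1  2  3  4  5  6  7  8  9 10 11 12
a[i]:   6  4 18 25 18 22 24  5  2 23 16 13
dp:     1  1  2  3  3  4  5  2  1  5  3  3
Maximum dp value is 5.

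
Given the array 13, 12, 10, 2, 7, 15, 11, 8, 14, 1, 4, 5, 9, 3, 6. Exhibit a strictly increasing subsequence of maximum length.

2, 7, 11, 14

Patience tails give the LIS length; then backtrack through the dp parents:
13 → extends → [13]
12 → replaces 13 → [12]
10 → replaces 12 → [10]
2 → replaces 10 → [2]
7 → extends → [2, 7]
15 → extends → [2, 7, 15]
11 → replaces 15 → [2, 7, 11]
8 → replaces 11 → [2, 7, 8]
14 → extends → [2, 7, 8, 14]
1 → replaces 2 → [1, 7, 8, 14]
4 → replaces 7 → [1, 4, 8, 14]
5 → replaces 8 → [1, 4, 5, 14]
9 → replaces 14 → [1, 4, 5, 9]
3 → replaces 4 → [1, 3, 5, 9]
6 → replaces 9 → [1, 3, 5, 6]
Length 4; one witness is 2, 7, 11, 14.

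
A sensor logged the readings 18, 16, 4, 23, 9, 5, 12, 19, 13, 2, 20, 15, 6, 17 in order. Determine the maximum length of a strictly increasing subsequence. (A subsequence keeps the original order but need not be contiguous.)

6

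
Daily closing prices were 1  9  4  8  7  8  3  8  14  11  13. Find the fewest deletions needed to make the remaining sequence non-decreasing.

4

Fewest deletions = n − (longest non-decreasing subsequence).
i:      1  2  3  4  5  6  7  8  9 10 11
a[i]:   1  9  4  8  7  8  3  8 14 11 13
dp:     1  2  2  3  3  4  2  5  6  6  7
max dp = 7, so deletions = 11 − 7 = 4.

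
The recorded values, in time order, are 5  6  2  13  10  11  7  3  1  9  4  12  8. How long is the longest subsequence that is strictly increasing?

5

Let dp[i] be the length of the longest such subsequence ending at index i:
i:      1  2  3  4  5  6  7  8  9 10 11 12 13
a[i]:   5  6  2 13 10 11  7  3  1  9  4 12  8
dp:     1  2  1  3  3  4  3  2  1  4  3  5  4
Maximum dp value is 5.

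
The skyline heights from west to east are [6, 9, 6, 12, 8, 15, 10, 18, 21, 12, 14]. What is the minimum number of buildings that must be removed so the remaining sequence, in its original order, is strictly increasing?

5

Fewest deletions = n − (longest strictly increasing subsequence).
i:      1  2  3  4  5  6  7  8  9 10 11
a[i]:   6  9  6 12  8 15 10 18 21 12 14
dp:     1  2  1  3  2  4  3  5  6  4  5
max dp = 6, so deletions = 11 − 6 = 5.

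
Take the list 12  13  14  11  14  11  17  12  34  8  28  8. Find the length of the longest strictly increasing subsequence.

Let dp[i] be the length of the longest such subsequence ending at index i:
i:      1  2  3  4  5  6  7  8  9 10 11 12
a[i]:  12 13 14 11 14 11 17 12 34  8 28  8
dp:     1  2  3  1  3  1  4  2  5  1  5  1
Maximum dp value is 5.

5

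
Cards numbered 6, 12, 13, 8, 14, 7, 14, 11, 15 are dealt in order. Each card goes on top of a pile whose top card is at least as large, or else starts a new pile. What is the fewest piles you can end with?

5

Place each on the leftmost legal pile:
6 → new pile 1 (tops now [6])
12 → new pile 2 (tops now [6, 12])
13 → new pile 3 (tops now [6, 12, 13])
8 → pile 2 (tops now [6, 8, 13])
14 → new pile 4 (tops now [6, 8, 13, 14])
7 → pile 2 (tops now [6, 7, 13, 14])
14 → pile 4 (tops now [6, 7, 13, 14])
11 → pile 3 (tops now [6, 7, 11, 14])
15 → new pile 5 (tops now [6, 7, 11, 14, 15])
Five piles.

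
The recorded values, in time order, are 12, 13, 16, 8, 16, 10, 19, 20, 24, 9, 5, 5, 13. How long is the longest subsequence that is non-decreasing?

7

Track the smallest tail for each achievable length (allowing ties):
12 → extends → [12]
13 → extends → [12, 13]
16 → extends → [12, 13, 16]
8 → replaces 12 → [8, 13, 16]
16 → extends → [8, 13, 16, 16]
10 → replaces 13 → [8, 10, 16, 16]
19 → extends → [8, 10, 16, 16, 19]
20 → extends → [8, 10, 16, 16, 19, 20]
24 → extends → [8, 10, 16, 16, 19, 20, 24]
9 → replaces 10 → [8, 9, 16, 16, 19, 20, 24]
5 → replaces 8 → [5, 9, 16, 16, 19, 20, 24]
5 → replaces 9 → [5, 5, 16, 16, 19, 20, 24]
13 → replaces 16 → [5, 5, 13, 16, 19, 20, 24]
Seven tails, so the longest non-decreasing subsequence has length 7 (e.g. 12, 13, 16, 16, 19, 20, 24).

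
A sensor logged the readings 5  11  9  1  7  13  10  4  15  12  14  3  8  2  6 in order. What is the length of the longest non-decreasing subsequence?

5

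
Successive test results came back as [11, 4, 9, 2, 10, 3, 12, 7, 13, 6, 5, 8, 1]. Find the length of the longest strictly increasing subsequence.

Track the smallest tail for each achievable length (strict):
11 → extends → [11]
4 → replaces 11 → [4]
9 → extends → [4, 9]
2 → replaces 4 → [2, 9]
10 → extends → [2, 9, 10]
3 → replaces 9 → [2, 3, 10]
12 → extends → [2, 3, 10, 12]
7 → replaces 10 → [2, 3, 7, 12]
13 → extends → [2, 3, 7, 12, 13]
6 → replaces 7 → [2, 3, 6, 12, 13]
5 → replaces 6 → [2, 3, 5, 12, 13]
8 → replaces 12 → [2, 3, 5, 8, 13]
1 → replaces 2 → [1, 3, 5, 8, 13]
Five tails, so the longest strictly increasing subsequence has length 5 (e.g. 4, 9, 10, 12, 13).

5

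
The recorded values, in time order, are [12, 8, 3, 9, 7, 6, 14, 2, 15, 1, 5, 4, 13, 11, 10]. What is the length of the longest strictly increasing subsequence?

Track the smallest tail for each achievable length (strict):
12 → extends → [12]
8 → replaces 12 → [8]
3 → replaces 8 → [3]
9 → extends → [3, 9]
7 → replaces 9 → [3, 7]
6 → replaces 7 → [3, 6]
14 → extends → [3, 6, 14]
2 → replaces 3 → [2, 6, 14]
15 → extends → [2, 6, 14, 15]
1 → replaces 2 → [1, 6, 14, 15]
5 → replaces 6 → [1, 5, 14, 15]
4 → replaces 5 → [1, 4, 14, 15]
13 → replaces 14 → [1, 4, 13, 15]
11 → replaces 13 → [1, 4, 11, 15]
10 → replaces 11 → [1, 4, 10, 15]
Four tails, so the longest strictly increasing subsequence has length 4 (e.g. 8, 9, 14, 15).

4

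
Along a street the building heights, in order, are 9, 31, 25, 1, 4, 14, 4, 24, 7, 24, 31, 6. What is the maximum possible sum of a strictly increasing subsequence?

78

Let S[i] be the best sum of a strictly increasing subsequence ending at i:
i:      1  2  3  4  5  6  7  8  9 10 11 12
a[i]:   9 31 25  1  4 14  4 24  7 24 31  6
S:      9 40 34  1  5 23  5 47 12 47 78 11
Maximum is 78 (e.g. 9 + 14 + 24 + 31).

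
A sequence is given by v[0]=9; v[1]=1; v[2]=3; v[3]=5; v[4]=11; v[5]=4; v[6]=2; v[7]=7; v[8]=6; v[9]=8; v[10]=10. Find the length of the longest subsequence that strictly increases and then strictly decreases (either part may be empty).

inc[i] = longest strictly increasing subsequence ending at i; dec[i] = longest strictly decreasing subsequence starting at i:
i:      0  1  2  3  4  5  6  7  8  9 10
v[i]:   9  1  3  5 11  4  2  7  6  8 10
inc:    1  1  2  3  4  3  2  4  4  5  6
dec:    4  1  2  3  3  2  1  2  1  1  1
Best peak at i=4 (value 11): inc=4, dec=3, length 4+3−1 = 6.

6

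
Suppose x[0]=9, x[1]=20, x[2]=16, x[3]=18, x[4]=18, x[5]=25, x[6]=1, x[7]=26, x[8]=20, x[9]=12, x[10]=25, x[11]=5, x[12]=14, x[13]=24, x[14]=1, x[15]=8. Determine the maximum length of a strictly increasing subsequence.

5

Track the smallest tail for each achievable length (strict):
9 → extends → [9]
20 → extends → [9, 20]
16 → replaces 20 → [9, 16]
18 → extends → [9, 16, 18]
18 → already a tail → [9, 16, 18]
25 → extends → [9, 16, 18, 25]
1 → replaces 9 → [1, 16, 18, 25]
26 → extends → [1, 16, 18, 25, 26]
20 → replaces 25 → [1, 16, 18, 20, 26]
12 → replaces 16 → [1, 12, 18, 20, 26]
25 → replaces 26 → [1, 12, 18, 20, 25]
5 → replaces 12 → [1, 5, 18, 20, 25]
14 → replaces 18 → [1, 5, 14, 20, 25]
24 → replaces 25 → [1, 5, 14, 20, 24]
1 → already a tail → [1, 5, 14, 20, 24]
8 → replaces 14 → [1, 5, 8, 20, 24]
Five tails, so the longest strictly increasing subsequence has length 5 (e.g. 9, 16, 18, 25, 26).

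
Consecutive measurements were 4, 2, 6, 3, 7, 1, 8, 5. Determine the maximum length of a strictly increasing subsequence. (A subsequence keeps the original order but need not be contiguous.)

4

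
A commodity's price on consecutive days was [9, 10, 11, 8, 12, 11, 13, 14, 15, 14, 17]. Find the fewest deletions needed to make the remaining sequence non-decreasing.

Fewest deletions = n − (longest non-decreasing subsequence).
i:      1  2  3  4  5  6  7  8  9 10 11
a[i]:   9 10 11  8 12 11 13 14 15 14 17
dp:     1  2  3  1  4  4  5  6  7  7  8
max dp = 8, so deletions = 11 − 8 = 3.

3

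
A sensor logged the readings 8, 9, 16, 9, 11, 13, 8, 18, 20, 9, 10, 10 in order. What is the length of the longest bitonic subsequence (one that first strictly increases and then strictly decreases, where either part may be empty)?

7

inc[i] = longest strictly increasing subsequence ending at i; dec[i] = longest strictly decreasing subsequence starting at i:
i:      1  2  3  4  5  6  7  8  9 10 11 12
a[i]:   8  9 16  9 11 13  8 18 20  9 10 10
inc:    1  2  3  2  3  4  1  5  6  2  3  3
dec:    1  2  3  2  2  2  1  2  2  1  1  1
Best peak at i=9 (value 20): inc=6, dec=2, length 6+2−1 = 7.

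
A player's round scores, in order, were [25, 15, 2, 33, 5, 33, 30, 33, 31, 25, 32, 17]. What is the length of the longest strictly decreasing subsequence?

4

Negate each value so 'decreasing' becomes 'increasing', then run patience tails on the negated sequence:
-25 → extends → [-25]
-15 → extends → [-25, -15]
-2 → extends → [-25, -15, -2]
-33 → replaces -25 → [-33, -15, -2]
-5 → replaces -2 → [-33, -15, -5]
-33 → already a tail → [-33, -15, -5]
-30 → replaces -15 → [-33, -30, -5]
-33 → already a tail → [-33, -30, -5]
-31 → replaces -30 → [-33, -31, -5]
-25 → replaces -5 → [-33, -31, -25]
-32 → replaces -31 → [-33, -32, -25]
-17 → extends → [-33, -32, -25, -17]
Four tails, so the longest strictly decreasing subsequence of the original has length 4.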